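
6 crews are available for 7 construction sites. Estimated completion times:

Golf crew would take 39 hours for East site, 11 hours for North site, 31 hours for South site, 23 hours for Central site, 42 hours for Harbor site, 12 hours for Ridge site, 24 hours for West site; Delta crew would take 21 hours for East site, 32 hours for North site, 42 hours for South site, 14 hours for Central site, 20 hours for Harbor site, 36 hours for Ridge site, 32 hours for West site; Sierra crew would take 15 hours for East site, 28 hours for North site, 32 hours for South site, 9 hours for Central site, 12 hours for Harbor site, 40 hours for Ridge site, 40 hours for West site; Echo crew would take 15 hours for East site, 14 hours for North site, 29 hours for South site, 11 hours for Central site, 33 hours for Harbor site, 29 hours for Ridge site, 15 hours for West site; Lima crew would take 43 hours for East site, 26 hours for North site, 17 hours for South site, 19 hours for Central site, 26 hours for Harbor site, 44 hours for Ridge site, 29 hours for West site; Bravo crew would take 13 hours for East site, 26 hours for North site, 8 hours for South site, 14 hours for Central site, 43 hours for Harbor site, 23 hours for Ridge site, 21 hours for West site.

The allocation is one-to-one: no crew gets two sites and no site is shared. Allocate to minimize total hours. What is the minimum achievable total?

Minimum total: 82 hours

Optimal: Golf crew→North site (11 hours), Delta crew→Central site (14 hours), Sierra crew→Harbor site (12 hours), Echo crew→West site (15 hours), Lima crew→South site (17 hours), Bravo crew→East site (13 hours) — total 11+14+12+15+17+13 = 82 hours.
Row-greedy (each crew in turn takes its cheapest remaining site) gives 90 hours, worse by 8.
Swapping Sierra crew↔Echo crew (Sierra crew→West site 40 hours, Echo crew→Harbor site 33 hours) adds 46.
Checked against all permutations: 82 hours is optimal.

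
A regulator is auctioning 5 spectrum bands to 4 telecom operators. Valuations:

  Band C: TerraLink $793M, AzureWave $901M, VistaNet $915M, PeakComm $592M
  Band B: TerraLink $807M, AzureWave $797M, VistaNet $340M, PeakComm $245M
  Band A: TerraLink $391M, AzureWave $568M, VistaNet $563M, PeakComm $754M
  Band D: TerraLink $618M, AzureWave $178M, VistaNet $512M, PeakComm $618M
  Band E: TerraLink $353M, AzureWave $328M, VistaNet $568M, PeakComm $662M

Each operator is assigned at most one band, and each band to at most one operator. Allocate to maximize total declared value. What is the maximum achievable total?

Max total: $3084M

Optimal: TerraLink→Band D ($618M), AzureWave→Band B ($797M), VistaNet→Band C ($915M), PeakComm→Band A ($754M) — total 618+797+915+754 = $3084M.
Row-greedy (each operator in turn takes its best remaining band) gives $3030M, worse by 54.
Every other assignment is strictly worse.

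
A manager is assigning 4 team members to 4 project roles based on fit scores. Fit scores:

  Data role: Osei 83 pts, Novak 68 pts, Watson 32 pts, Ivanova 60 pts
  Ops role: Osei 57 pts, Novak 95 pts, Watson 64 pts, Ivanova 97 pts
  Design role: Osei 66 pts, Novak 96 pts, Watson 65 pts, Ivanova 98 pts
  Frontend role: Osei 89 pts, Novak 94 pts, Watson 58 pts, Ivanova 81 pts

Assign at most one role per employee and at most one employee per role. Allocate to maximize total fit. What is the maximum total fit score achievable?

Max total: 339 pts

Optimal: Osei→Data role (83 pts), Novak→Frontend role (94 pts), Watson→Ops role (64 pts), Ivanova→Design role (98 pts) — total 83+94+64+98 = 339 pts.
Checked against all permutations: 339 pts is optimal.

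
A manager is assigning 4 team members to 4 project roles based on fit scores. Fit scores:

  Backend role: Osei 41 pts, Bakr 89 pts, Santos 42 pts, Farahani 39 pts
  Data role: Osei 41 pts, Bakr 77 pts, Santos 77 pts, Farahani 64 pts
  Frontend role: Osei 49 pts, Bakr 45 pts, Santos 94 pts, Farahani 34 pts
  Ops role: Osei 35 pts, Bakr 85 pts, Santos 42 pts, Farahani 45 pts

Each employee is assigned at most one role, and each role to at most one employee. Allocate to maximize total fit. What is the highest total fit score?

Treat this as an assignment problem: match each employee to one role.
Optimal: Osei→Backend role (41 pts), Bakr→Ops role (85 pts), Santos→Frontend role (94 pts), Farahani→Data role (64 pts) — total 41+85+94+64 = 284 pts.
Row-greedy (each employee in turn takes its best remaining role) gives 260 pts, worse by 24.
No other one-to-one assignment exceeds 284 pts.

Max total: 284 pts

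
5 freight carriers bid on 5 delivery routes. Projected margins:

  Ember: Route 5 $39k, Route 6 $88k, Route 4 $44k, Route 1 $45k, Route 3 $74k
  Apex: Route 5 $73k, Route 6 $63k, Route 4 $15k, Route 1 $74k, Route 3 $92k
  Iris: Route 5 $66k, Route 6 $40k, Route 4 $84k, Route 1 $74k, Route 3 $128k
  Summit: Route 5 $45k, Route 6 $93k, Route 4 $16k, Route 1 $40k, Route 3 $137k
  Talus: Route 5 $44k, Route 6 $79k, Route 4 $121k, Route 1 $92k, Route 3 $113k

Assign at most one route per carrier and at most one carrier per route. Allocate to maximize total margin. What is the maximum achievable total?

Maximum total: $493k

Optimal: Ember→Route 6 ($88k), Apex→Route 5 ($73k), Iris→Route 1 ($74k), Summit→Route 3 ($137k), Talus→Route 4 ($121k) — total 88+73+74+137+121 = $493k.
Column-greedy (each route in turn goes to its best remaining carrier) gives $435k, worse by 58.
Swapping Summit↔Iris (Summit→Route 1 $40k, Iris→Route 3 $128k) loses 43.
Every other assignment is strictly worse.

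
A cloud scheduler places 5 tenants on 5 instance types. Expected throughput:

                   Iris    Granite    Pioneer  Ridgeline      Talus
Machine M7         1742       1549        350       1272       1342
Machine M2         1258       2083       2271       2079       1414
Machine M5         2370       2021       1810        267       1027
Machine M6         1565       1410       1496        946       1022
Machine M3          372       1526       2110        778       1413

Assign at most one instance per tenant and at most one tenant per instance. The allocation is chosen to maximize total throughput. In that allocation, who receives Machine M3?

Optimal: Iris→Machine M5 (2370 ops/s), Granite→Machine M6 (1410 ops/s), Pioneer→Machine M3 (2110 ops/s), Ridgeline→Machine M2 (2079 ops/s), Talus→Machine M7 (1342 ops/s) — total 2370+1410+2110+2079+1342 = 9311 ops/s.
Row-greedy (each tenant in turn takes its best remaining instance) gives 8857 ops/s, worse by 454.
Pioneer's own top instance is Machine M2 (2271 ops/s), but forcing Pioneer→Machine M2 and reassigning the rest optimally gives only 8736 ops/s — worse by 575.

Pioneer receives Machine M3.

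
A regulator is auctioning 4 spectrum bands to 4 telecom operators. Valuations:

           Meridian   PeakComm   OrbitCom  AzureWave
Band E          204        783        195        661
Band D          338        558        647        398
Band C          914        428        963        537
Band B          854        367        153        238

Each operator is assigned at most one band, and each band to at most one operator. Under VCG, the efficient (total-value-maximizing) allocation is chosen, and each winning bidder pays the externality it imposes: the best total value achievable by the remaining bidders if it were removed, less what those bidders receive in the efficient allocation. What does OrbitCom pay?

Efficient allocation: Meridian→Band B ($854M), PeakComm→Band D ($558M), OrbitCom→Band C ($963M), AzureWave→Band E ($661M); total welfare W = $3036M.
OrbitCom receives Band C at value $963M, so the others get W − 963 = $2073M.
Without OrbitCom: best allocation of the remaining 3 bidders over all 4 bands is Meridian→Band B ($854M), PeakComm→Band E ($783M), AzureWave→Band C ($537M), total $2174M.
VCG payment = (others' best without OrbitCom) − (others' welfare with OrbitCom) = 2174 − 2073 = $101M.

OrbitCom pays $101M.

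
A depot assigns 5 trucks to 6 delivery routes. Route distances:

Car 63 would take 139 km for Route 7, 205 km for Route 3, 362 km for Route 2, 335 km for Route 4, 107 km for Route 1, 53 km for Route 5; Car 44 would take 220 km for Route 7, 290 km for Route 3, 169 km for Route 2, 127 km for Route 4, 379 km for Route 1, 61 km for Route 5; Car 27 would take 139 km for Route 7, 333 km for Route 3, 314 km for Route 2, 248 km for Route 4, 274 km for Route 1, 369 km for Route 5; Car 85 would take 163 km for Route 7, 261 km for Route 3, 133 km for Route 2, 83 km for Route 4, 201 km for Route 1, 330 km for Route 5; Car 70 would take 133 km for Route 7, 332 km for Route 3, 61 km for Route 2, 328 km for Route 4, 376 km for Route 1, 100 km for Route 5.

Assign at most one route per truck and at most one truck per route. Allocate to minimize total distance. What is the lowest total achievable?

Min total: 451 km

Optimal: Car 63→Route 1 (107 km), Car 44→Route 5 (61 km), Car 27→Route 7 (139 km), Car 85→Route 4 (83 km), Car 70→Route 2 (61 km) — total 107+61+139+83+61 = 451 km.
Column-greedy (each route in turn goes to its cheapest remaining truck) gives 872 km, worse by 421.
Next-best assignment: Car 63→Route 3, Car 44→Route 5, Car 27→Route 7, Car 85→Route 4, Car 70→Route 2 = 549 km.
No other one-to-one assignment undercuts 451 km.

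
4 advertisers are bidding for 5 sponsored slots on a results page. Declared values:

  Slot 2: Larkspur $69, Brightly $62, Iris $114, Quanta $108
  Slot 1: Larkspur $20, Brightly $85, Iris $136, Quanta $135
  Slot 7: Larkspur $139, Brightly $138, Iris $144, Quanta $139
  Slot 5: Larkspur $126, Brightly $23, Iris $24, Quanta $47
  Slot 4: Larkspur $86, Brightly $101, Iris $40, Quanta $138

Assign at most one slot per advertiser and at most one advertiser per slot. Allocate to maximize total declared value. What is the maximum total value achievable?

Treat this as an assignment problem: match each advertiser to one slot.
Optimal: Larkspur→Slot 5 ($126), Brightly→Slot 7 ($138), Iris→Slot 1 ($136), Quanta→Slot 4 ($138) — total 126+138+136+138 = $538.
Row-greedy (each advertiser in turn takes its best remaining slot) gives $484, worse by 54.
Swapping Quanta↔Larkspur (Quanta→Slot 5 $47, Larkspur→Slot 4 $86) loses 131.
No other one-to-one assignment exceeds $538.

Maximum total: $538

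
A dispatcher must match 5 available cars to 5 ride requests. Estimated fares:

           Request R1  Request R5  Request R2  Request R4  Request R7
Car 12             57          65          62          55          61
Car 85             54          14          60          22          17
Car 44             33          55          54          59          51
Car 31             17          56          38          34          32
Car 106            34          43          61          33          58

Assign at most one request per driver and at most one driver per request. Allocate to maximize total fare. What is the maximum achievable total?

Maximum total: $291

Treat this as an assignment problem: match each driver to one request.
Optimal: Car 12→Request R7 ($61), Car 85→Request R1 ($54), Car 44→Request R4 ($59), Car 31→Request R5 ($56), Car 106→Request R2 ($61) — total 61+54+59+56+61 = $291.
Row-greedy (each driver in turn takes its best remaining request) gives $250, worse by 41.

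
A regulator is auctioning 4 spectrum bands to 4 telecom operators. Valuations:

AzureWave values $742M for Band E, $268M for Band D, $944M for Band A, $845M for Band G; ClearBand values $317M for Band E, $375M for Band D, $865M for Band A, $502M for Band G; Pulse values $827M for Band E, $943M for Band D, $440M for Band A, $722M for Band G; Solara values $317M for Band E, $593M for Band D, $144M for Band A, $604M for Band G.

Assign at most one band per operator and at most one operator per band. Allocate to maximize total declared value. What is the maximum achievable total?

Maximum total: $3154M

This is a one-to-one assignment (maximum-weight bipartite matching).
Optimal: AzureWave→Band E ($742M), ClearBand→Band A ($865M), Pulse→Band D ($943M), Solara→Band G ($604M) — total 742+865+943+604 = $3154M.
Column-greedy (each band in turn goes to its best remaining operator) gives $2866M, worse by 288.
Swapping AzureWave↔ClearBand (AzureWave→Band A $944M, ClearBand→Band E $317M) loses 346.
Checked against all permutations: $3154M is optimal.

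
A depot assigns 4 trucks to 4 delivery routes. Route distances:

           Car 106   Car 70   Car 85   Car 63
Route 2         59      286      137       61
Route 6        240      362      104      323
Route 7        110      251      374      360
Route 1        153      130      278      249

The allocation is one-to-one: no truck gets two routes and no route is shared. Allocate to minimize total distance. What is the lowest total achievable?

This is the linear assignment problem.
Optimal: Car 106→Route 7 (110 km), Car 70→Route 1 (130 km), Car 85→Route 6 (104 km), Car 63→Route 2 (61 km) — total 110+130+104+61 = 405 km.
Min-entry greedy (repeatedly take the single cheapest remaining cell) gives 653 km, worse by 248.
Swapping Car 70↔Car 85 (Car 70→Route 6 362 km, Car 85→Route 1 278 km) adds 406.
No other one-to-one assignment undercuts 405 km.

Minimum total: 405 km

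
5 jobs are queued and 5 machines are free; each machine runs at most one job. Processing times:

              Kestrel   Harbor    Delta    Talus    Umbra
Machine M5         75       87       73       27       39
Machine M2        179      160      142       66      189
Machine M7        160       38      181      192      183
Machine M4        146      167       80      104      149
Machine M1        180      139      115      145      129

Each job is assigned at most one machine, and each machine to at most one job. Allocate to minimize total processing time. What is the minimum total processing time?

This is a one-to-one assignment (minimum-cost bipartite matching).
Optimal: Kestrel→Machine M5 (75 min), Harbor→Machine M7 (38 min), Delta→Machine M4 (80 min), Talus→Machine M2 (66 min), Umbra→Machine M1 (129 min) — total 75+38+80+66+129 = 388 min.
Min-entry greedy (repeatedly take the single cheapest remaining cell) gives 453 min, worse by 65.
Swapping Harbor↔Talus (Harbor→Machine M2 160 min, Talus→Machine M7 192 min) adds 248.

Minimum total: 388 min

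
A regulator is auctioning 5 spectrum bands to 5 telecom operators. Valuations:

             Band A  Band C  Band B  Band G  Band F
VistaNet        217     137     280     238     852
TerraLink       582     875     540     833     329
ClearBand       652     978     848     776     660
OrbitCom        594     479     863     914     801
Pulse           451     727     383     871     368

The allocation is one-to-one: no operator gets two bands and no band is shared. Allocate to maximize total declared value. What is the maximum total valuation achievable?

Max total: $4146M

Optimal: VistaNet→Band F ($852M), TerraLink→Band A ($582M), ClearBand→Band C ($978M), OrbitCom→Band B ($863M), Pulse→Band G ($871M) — total 852+582+978+863+871 = $4146M.
Row-greedy (each operator in turn takes its best remaining band) gives $3940M, worse by 206.
No other one-to-one assignment exceeds $4146M.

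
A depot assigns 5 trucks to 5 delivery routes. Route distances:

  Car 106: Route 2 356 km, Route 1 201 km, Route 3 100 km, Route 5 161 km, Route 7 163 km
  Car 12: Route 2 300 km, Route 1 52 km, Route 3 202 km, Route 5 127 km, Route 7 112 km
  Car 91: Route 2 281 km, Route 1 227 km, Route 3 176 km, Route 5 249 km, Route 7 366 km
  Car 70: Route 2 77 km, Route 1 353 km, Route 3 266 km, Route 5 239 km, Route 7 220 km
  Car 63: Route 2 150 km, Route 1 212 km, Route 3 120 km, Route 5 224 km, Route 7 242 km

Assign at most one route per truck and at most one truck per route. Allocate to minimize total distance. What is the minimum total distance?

Minimum total: 661 km

Optimal: Car 106→Route 7 (163 km), Car 12→Route 1 (52 km), Car 91→Route 5 (249 km), Car 70→Route 2 (77 km), Car 63→Route 3 (120 km) — total 163+52+249+77+120 = 661 km.
Row-greedy (each truck in turn takes its cheapest remaining route) gives 720 km, worse by 59.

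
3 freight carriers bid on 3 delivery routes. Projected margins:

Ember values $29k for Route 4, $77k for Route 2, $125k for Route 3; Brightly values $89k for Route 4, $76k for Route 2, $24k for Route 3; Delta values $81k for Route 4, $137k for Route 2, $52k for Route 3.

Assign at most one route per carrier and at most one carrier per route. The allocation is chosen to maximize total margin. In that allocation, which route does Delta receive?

This is a one-to-one assignment (maximum-weight bipartite matching).
Optimal: Ember→Route 3 ($125k), Brightly→Route 4 ($89k), Delta→Route 2 ($137k) — total 125+89+137 = $351k.
Every other assignment is strictly worse.

Delta receives Route 2.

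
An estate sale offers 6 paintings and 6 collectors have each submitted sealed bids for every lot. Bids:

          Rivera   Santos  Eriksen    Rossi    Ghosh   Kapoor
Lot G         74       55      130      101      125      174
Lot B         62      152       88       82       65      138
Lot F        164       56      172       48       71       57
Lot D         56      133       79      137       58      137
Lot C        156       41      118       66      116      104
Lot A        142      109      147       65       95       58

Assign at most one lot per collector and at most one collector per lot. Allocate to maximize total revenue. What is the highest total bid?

Maximum total: $893

This is a one-to-one assignment (maximum-weight bipartite matching).
Optimal: Rivera→Lot A ($142), Santos→Lot B ($152), Eriksen→Lot F ($172), Rossi→Lot D ($137), Ghosh→Lot C ($116), Kapoor→Lot G ($174) — total 142+152+172+137+116+174 = $893.
Row-greedy (each collector in turn takes its best remaining lot) gives $829, worse by 64.
Next-best assignment: Rivera→Lot F, Santos→Lot B, Eriksen→Lot A, Rossi→Lot D, Ghosh→Lot C, Kapoor→Lot G = $890.
Every other assignment is strictly worse.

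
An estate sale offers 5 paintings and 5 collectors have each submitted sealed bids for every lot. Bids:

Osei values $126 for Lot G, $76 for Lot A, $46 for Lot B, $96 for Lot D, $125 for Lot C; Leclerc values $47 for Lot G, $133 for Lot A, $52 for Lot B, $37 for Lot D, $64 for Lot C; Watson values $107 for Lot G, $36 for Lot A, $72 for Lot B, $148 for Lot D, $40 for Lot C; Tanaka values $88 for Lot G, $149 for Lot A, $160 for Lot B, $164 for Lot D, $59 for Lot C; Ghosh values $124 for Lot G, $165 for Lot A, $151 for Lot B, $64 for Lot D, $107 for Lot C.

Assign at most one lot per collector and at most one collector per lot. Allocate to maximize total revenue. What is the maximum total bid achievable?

Optimal: Osei→Lot C ($125), Leclerc→Lot A ($133), Watson→Lot D ($148), Tanaka→Lot B ($160), Ghosh→Lot G ($124) — total 125+133+148+160+124 = $690.
Row-greedy (each collector in turn takes its best remaining lot) gives $674, worse by 16.
Swapping Watson↔Ghosh (Watson→Lot G $107, Ghosh→Lot D $64) loses 101.

Max total: $690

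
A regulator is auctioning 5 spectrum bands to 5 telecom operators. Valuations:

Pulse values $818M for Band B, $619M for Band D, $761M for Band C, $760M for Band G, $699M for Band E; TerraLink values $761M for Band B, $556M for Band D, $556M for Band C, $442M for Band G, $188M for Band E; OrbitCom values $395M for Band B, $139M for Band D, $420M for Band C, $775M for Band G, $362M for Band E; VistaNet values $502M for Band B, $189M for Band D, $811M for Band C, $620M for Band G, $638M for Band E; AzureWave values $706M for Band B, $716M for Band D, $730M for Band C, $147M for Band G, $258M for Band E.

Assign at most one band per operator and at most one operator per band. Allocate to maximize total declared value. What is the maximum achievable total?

This is a one-to-one assignment (maximum-weight bipartite matching).
Optimal: Pulse→Band E ($699M), TerraLink→Band B ($761M), OrbitCom→Band G ($775M), VistaNet→Band C ($811M), AzureWave→Band D ($716M) — total 699+761+775+811+716 = $3762M.
Row-greedy (each operator in turn takes its best remaining band) gives $3218M, worse by 544.
Next-best assignment: Pulse→Band C, TerraLink→Band B, OrbitCom→Band G, VistaNet→Band E, AzureWave→Band D = $3651M.

Max total: $3762M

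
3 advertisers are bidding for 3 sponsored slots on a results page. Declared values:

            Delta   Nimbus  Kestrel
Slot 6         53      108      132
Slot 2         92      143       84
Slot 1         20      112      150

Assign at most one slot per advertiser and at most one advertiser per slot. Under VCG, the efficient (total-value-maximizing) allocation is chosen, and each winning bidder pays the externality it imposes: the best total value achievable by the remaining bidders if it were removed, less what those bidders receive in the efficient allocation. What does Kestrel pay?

Efficient allocation: Delta→Slot 2 ($92), Nimbus→Slot 6 ($108), Kestrel→Slot 1 ($150); total welfare W = $350.
Kestrel receives Slot 1 at value $150, so the others get W − 150 = $200.
Without Kestrel: best allocation of the remaining 2 bidders over all 3 slots is Delta→Slot 2 ($92), Nimbus→Slot 1 ($112), total $204.
VCG payment = (others' best without Kestrel) − (others' welfare with Kestrel) = 204 − 200 = $4.

Kestrel pays $4.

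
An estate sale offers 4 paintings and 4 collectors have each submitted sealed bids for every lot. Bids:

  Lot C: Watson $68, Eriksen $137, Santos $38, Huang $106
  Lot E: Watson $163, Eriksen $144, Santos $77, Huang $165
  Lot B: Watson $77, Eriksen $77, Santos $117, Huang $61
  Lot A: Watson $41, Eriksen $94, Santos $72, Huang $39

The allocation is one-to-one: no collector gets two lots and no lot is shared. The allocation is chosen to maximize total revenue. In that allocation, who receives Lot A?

Eriksen receives Lot A.

Optimal: Watson→Lot E ($163), Eriksen→Lot A ($94), Santos→Lot B ($117), Huang→Lot C ($106) — total 163+94+117+106 = $480.
Column-greedy (each lot in turn goes to its best remaining collector) gives $460, worse by 20.
Eriksen's own top lot is Lot E ($144), but forcing Eriksen→Lot E and reassigning the rest optimally gives only $408 — worse by 72.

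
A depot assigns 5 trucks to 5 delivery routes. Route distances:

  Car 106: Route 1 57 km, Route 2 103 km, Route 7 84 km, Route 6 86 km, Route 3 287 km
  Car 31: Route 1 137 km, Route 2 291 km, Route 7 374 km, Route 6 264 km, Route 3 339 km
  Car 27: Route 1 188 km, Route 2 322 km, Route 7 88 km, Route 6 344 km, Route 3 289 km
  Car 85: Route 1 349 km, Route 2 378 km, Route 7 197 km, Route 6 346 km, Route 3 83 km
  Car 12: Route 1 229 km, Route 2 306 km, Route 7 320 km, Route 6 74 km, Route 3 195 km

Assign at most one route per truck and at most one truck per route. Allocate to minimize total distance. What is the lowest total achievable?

Minimum total: 485 km

This is the linear assignment problem.
Optimal: Car 106→Route 2 (103 km), Car 31→Route 1 (137 km), Car 27→Route 7 (88 km), Car 85→Route 3 (83 km), Car 12→Route 6 (74 km) — total 103+137+88+83+74 = 485 km.
No other one-to-one assignment undercuts 485 km.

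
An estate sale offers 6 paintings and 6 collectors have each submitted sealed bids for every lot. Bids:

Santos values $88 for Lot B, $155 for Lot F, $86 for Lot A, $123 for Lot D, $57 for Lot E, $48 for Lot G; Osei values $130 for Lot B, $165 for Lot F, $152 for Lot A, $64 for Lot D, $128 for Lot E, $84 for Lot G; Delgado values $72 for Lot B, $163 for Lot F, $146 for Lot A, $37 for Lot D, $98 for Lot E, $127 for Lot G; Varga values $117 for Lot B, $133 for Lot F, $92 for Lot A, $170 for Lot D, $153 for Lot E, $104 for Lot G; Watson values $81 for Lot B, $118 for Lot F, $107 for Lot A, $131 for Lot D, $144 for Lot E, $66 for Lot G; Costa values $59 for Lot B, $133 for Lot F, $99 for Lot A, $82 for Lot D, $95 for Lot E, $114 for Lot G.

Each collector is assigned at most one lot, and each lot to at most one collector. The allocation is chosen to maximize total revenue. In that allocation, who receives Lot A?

Delgado receives Lot A.

Optimal: Santos→Lot F ($155), Osei→Lot B ($130), Delgado→Lot A ($146), Varga→Lot D ($170), Watson→Lot E ($144), Costa→Lot G ($114) — total 155+130+146+170+144+114 = $859.
Max-entry greedy (repeatedly take the single best remaining cell) gives $827, worse by 32.
Swapping Varga↔Watson (Varga→Lot E $153, Watson→Lot D $131) loses 30.
Delgado's own top lot is Lot F ($163), but forcing Delgado→Lot F and reassigning the rest optimally gives only $831 — worse by 28.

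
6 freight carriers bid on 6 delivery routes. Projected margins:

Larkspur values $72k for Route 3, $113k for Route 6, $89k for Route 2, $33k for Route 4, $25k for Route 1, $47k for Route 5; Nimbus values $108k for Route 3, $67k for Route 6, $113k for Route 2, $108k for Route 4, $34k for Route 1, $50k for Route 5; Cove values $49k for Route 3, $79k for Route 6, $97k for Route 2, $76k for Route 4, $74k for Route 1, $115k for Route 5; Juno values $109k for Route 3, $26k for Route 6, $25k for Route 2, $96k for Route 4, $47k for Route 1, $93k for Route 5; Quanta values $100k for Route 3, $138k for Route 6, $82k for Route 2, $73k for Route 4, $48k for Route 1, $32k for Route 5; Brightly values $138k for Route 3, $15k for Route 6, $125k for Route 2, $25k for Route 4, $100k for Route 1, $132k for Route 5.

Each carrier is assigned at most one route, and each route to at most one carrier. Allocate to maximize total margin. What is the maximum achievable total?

Maximum total: $659k

Optimal: Larkspur→Route 2 ($89k), Nimbus→Route 4 ($108k), Cove→Route 5 ($115k), Juno→Route 3 ($109k), Quanta→Route 6 ($138k), Brightly→Route 1 ($100k) — total 89+108+115+109+138+100 = $659k.
Column-greedy (each route in turn goes to its best remaining carrier) gives $606k, worse by 53.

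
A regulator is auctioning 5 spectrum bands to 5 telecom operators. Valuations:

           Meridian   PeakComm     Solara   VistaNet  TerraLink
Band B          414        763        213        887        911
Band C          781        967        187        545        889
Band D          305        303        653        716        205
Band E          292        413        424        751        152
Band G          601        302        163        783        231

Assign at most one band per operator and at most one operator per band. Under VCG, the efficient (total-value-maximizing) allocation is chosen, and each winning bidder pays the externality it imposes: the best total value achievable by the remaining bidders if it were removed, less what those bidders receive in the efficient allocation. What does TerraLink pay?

TerraLink pays $136M.

Efficient allocation: Meridian→Band G ($601M), PeakComm→Band C ($967M), Solara→Band D ($653M), VistaNet→Band E ($751M), TerraLink→Band B ($911M); total welfare W = $3883M.
TerraLink receives Band B at value $911M, so the others get W − 911 = $2972M.
Without TerraLink: best allocation of the remaining 4 bidders over all 5 bands is Meridian→Band G ($601M), PeakComm→Band C ($967M), Solara→Band D ($653M), VistaNet→Band B ($887M), total $3108M.
VCG payment = (others' best without TerraLink) − (others' welfare with TerraLink) = 3108 − 2972 = $136M.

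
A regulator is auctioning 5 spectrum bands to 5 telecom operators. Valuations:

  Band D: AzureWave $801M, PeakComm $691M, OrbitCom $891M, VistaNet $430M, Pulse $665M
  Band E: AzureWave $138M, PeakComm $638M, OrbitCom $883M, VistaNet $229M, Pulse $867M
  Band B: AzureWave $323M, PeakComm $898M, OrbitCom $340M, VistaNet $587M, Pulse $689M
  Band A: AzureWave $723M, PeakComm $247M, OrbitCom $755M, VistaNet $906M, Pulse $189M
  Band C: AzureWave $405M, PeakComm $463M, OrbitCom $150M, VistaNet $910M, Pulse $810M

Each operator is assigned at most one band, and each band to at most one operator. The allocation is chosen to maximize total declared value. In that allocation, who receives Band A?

Optimal: AzureWave→Band D ($801M), PeakComm→Band B ($898M), OrbitCom→Band E ($883M), VistaNet→Band A ($906M), Pulse→Band C ($810M) — total 801+898+883+906+810 = $4298M.
Row-greedy (each operator in turn takes its best remaining band) gives $3681M, worse by 617.
Every other assignment is strictly worse.
VistaNet's own top band is Band C ($910M), but forcing VistaNet→Band C and reassigning the rest optimally gives only $4289M — worse by 9.

VistaNet receives Band A.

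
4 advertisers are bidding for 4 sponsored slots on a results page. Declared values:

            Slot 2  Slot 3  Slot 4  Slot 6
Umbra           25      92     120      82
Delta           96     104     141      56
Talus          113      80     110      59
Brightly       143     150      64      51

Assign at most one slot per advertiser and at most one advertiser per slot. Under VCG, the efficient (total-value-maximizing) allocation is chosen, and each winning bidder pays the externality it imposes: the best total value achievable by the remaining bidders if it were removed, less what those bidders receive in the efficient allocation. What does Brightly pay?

Efficient allocation: Umbra→Slot 6 ($82), Delta→Slot 4 ($141), Talus→Slot 2 ($113), Brightly→Slot 3 ($150); total welfare W = $486.
Brightly receives Slot 3 at value $150, so the others get W − 150 = $336.
Without Brightly: best allocation of the remaining 3 bidders over all 4 slots is Umbra→Slot 3 ($92), Delta→Slot 4 ($141), Talus→Slot 2 ($113), total $346.
VCG payment = (others' best without Brightly) − (others' welfare with Brightly) = 346 − 336 = $10.

Brightly pays $10.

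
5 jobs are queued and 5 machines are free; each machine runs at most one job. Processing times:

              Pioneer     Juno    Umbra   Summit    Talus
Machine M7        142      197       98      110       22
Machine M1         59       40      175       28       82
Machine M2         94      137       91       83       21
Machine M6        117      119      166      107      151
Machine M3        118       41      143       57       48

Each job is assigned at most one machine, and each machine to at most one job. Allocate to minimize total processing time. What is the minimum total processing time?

Optimal: Pioneer→Machine M6 (117 min), Juno→Machine M3 (41 min), Umbra→Machine M2 (91 min), Summit→Machine M1 (28 min), Talus→Machine M7 (22 min) — total 117+41+91+28+22 = 299 min.
Min-entry greedy (repeatedly take the single cheapest remaining cell) gives 305 min, worse by 6.

Min total: 299 min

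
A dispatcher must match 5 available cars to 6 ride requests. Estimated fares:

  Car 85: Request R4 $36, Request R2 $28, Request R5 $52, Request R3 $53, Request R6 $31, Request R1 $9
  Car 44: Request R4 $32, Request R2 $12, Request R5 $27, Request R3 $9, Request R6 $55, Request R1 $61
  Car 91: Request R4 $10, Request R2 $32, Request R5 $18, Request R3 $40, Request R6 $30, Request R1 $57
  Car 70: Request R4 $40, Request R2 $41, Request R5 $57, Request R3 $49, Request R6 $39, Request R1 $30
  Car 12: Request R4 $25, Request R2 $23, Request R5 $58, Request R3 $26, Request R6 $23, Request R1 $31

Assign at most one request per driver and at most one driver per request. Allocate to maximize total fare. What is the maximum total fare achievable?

Max total: $264

Treat this as an assignment problem: match each driver to one request.
Optimal: Car 85→Request R3 ($53), Car 44→Request R6 ($55), Car 91→Request R1 ($57), Car 70→Request R2 ($41), Car 12→Request R5 ($58) — total 53+55+57+41+58 = $264.
Next-best assignment: Car 85→Request R3, Car 44→Request R6, Car 91→Request R1, Car 70→Request R4, Car 12→Request R5 = $263.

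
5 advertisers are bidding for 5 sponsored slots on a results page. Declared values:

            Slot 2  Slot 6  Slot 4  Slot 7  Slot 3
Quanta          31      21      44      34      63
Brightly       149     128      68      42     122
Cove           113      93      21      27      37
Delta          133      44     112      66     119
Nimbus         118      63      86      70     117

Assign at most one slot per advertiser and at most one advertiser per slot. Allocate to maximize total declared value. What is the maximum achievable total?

Optimal: Quanta→Slot 7 ($34), Brightly→Slot 2 ($149), Cove→Slot 6 ($93), Delta→Slot 4 ($112), Nimbus→Slot 3 ($117) — total 34+149+93+112+117 = $505.
Row-greedy (each advertiser in turn takes its best remaining slot) gives $487, worse by 18.
Swapping Delta↔Brightly (Delta→Slot 2 $133, Brightly→Slot 4 $68) loses 60.
Checked against all permutations: $505 is optimal.

Maximum total: $505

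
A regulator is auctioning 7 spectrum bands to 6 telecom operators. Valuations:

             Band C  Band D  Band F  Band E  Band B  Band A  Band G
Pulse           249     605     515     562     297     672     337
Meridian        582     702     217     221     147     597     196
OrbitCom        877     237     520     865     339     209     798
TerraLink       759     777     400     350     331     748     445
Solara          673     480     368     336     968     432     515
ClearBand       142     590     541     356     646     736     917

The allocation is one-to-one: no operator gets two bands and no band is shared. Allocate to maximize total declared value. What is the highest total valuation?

Optimal: Pulse→Band A ($672M), Meridian→Band D ($702M), OrbitCom→Band E ($865M), TerraLink→Band C ($759M), Solara→Band B ($968M), ClearBand→Band G ($917M) — total 672+702+865+759+968+917 = $4883M.
Column-greedy (each band in turn goes to its best remaining operator) gives $4322M, worse by 561.
Next-best assignment: Pulse→Band A, Meridian→Band C, OrbitCom→Band E, TerraLink→Band D, Solara→Band B, ClearBand→Band G = $4781M.
Swapping TerraLink↔ClearBand (TerraLink→Band G $445M, ClearBand→Band C $142M) loses 1089.

Maximum total: $4883M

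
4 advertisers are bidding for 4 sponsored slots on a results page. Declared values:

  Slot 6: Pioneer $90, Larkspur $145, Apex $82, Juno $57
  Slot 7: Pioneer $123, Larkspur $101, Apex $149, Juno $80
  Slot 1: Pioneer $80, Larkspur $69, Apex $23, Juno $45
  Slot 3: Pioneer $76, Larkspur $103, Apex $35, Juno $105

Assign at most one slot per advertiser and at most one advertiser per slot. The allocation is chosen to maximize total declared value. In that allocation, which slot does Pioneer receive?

Optimal: Pioneer→Slot 1 ($80), Larkspur→Slot 6 ($145), Apex→Slot 7 ($149), Juno→Slot 3 ($105) — total 80+145+149+105 = $479.
Next-best assignment: Pioneer→Slot 3, Larkspur→Slot 6, Apex→Slot 7, Juno→Slot 1 = $415.
Swapping Juno↔Apex (Juno→Slot 7 $80, Apex→Slot 3 $35) loses 139.
No other one-to-one assignment exceeds $479.
Pioneer's own top slot is Slot 7 ($123), but forcing Pioneer→Slot 7 and reassigning the rest optimally gives only $396 — worse by 83.

Pioneer receives Slot 1.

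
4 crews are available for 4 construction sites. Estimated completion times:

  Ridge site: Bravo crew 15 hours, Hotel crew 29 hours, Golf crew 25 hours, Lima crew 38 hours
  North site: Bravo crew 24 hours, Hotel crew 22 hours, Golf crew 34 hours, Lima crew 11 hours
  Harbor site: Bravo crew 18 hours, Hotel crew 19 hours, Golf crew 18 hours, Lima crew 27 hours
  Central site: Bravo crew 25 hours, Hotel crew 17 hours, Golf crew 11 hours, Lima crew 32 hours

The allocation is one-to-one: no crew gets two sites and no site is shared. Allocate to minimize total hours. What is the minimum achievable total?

Min total: 56 hours

This is the linear assignment problem.
Optimal: Bravo crew→Ridge site (15 hours), Hotel crew→Harbor site (19 hours), Golf crew→Central site (11 hours), Lima crew→North site (11 hours) — total 15+19+11+11 = 56 hours.
Next-best assignment: Bravo crew→Ridge site, Hotel crew→Central site, Golf crew→Harbor site, Lima crew→North site = 61 hours.
Swapping Lima crew↔Bravo crew (Lima crew→Ridge site 38 hours, Bravo crew→North site 24 hours) adds 36.
Every other assignment is strictly worse.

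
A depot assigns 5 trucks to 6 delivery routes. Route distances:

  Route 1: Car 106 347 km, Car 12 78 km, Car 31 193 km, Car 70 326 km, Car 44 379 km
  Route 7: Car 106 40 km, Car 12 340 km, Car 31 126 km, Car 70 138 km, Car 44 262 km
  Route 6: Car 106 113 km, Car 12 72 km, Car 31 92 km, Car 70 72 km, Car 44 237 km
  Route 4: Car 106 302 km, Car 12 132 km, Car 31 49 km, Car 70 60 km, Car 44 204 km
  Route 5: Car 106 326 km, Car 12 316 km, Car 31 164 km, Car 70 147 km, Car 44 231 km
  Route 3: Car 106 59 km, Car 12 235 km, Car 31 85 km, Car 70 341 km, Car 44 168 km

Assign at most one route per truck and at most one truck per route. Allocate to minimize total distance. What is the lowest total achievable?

Minimum total: 407 km

Optimal: Car 106→Route 7 (40 km), Car 12→Route 1 (78 km), Car 31→Route 4 (49 km), Car 70→Route 6 (72 km), Car 44→Route 3 (168 km) — total 40+78+49+72+168 = 407 km.
Column-greedy (each route in turn goes to its cheapest remaining truck) gives 470 km, worse by 63.
Next-best assignment: Car 106→Route 7, Car 12→Route 1, Car 31→Route 6, Car 70→Route 4, Car 44→Route 3 = 438 km.
Checked against all permutations: 407 km is optimal.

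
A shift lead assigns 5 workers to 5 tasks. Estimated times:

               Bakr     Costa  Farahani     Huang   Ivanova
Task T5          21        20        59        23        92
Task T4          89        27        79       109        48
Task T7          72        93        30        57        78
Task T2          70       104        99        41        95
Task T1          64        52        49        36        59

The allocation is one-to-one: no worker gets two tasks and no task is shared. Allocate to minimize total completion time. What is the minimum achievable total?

This is a one-to-one assignment (minimum-cost bipartite matching).
Optimal: Bakr→Task T5 (21 min), Costa→Task T4 (27 min), Farahani→Task T7 (30 min), Huang→Task T2 (41 min), Ivanova→Task T1 (59 min) — total 21+27+30+41+59 = 178 min.
Column-greedy (each task in turn goes to its cheapest remaining worker) gives 203 min, worse by 25.
Next-best assignment: Bakr→Task T5, Costa→Task T1, Farahani→Task T7, Huang→Task T2, Ivanova→Task T4 = 192 min.
Swapping Ivanova↔Farahani (Ivanova→Task T7 78 min, Farahani→Task T1 49 min) adds 38.

Minimum total: 178 min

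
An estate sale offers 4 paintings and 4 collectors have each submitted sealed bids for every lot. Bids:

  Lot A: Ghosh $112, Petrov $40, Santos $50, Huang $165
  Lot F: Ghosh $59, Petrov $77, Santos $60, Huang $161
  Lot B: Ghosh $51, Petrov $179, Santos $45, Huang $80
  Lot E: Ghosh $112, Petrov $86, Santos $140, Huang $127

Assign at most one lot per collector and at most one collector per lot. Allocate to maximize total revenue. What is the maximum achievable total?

Treat this as an assignment problem: match each collector to one lot.
Optimal: Ghosh→Lot A ($112), Petrov→Lot B ($179), Santos→Lot E ($140), Huang→Lot F ($161) — total 112+179+140+161 = $592.
Max-entry greedy (repeatedly take the single best remaining cell) gives $543, worse by 49.
Next-best assignment: Ghosh→Lot F, Petrov→Lot B, Santos→Lot E, Huang→Lot A = $543.
Swapping Ghosh↔Petrov (Ghosh→Lot B $51, Petrov→Lot A $40) loses 200.

Maximum total: $592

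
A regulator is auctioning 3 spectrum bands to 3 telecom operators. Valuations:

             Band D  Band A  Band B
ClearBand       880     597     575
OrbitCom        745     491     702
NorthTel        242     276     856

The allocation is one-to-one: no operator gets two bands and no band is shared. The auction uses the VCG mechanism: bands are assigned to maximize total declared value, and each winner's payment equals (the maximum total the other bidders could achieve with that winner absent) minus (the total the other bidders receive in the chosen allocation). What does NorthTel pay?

NorthTel pays $211M.

Efficient allocation: ClearBand→Band D ($880M), OrbitCom→Band A ($491M), NorthTel→Band B ($856M); total welfare W = $2227M.
NorthTel receives Band B at value $856M, so the others get W − 856 = $1371M.
Without NorthTel: best allocation of the remaining 2 bidders over all 3 bands is ClearBand→Band D ($880M), OrbitCom→Band B ($702M), total $1582M.
VCG payment = (others' best without NorthTel) − (others' welfare with NorthTel) = 1582 − 1371 = $211M.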